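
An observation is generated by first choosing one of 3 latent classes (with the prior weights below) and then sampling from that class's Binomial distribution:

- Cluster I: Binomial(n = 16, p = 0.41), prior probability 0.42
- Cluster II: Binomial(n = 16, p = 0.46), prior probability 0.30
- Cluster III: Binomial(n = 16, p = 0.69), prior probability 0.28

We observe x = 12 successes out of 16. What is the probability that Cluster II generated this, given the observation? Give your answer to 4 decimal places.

0.0682

Apply Bayes' rule: the posterior for each component is proportional to its prior times its likelihood at x.
Component likelihoods at x = 12 successes out of 16:
  L_I = C(16,12)·0.41^12·0.59^4 = 1820·2.25635e-05·0.121174 = 0.00497606
  L_II = C(16,12)·0.46^12·0.54^4 = 1820·8.97623e-05·0.0850306 = 0.0138912
  L_III = C(16,12)·0.69^12·0.31^4 = 1820·0.0116463·0.00923521 = 0.195752
Unnormalised posteriors:
  P(Z=I)·L_I = 0.42 × 0.00497606 = 0.00208995
  P(Z=II)·L_II = 0.30 × 0.0138912 = 0.00416737
  P(Z=III)·L_III = 0.28 × 0.195752 = 0.0548107
Denominator: 0.00208995 + 0.00416737 + 0.0548107 = 0.061068
Responsibility of Cluster II: 0.00416737 / 0.061068 ≈ 0.0682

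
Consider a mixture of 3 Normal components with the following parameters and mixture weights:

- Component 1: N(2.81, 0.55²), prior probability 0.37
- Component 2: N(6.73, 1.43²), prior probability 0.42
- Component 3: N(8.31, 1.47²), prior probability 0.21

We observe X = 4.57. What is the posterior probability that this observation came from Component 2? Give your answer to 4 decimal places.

Apply Bayes' rule: the posterior for each component is proportional to its prior times its likelihood at x.
Evaluate each component's likelihood at the observed value:
  p_1 = 0.00433471
  p_2 = 0.0891529
  p_3 = 0.0106657
Weight by the priors:
  π_1·p_1 = 0.37 × 0.00433471 = 0.00160384
  π_2·p_2 = 0.42 × 0.0891529 = 0.0374442
  π_3·p_3 = 0.21 × 0.0106657 = 0.0022398
Marginal: 0.00160384 + 0.0374442 + 0.0022398 = 0.0412879
P(Component 2 | data) ≈ 0.9069

0.9069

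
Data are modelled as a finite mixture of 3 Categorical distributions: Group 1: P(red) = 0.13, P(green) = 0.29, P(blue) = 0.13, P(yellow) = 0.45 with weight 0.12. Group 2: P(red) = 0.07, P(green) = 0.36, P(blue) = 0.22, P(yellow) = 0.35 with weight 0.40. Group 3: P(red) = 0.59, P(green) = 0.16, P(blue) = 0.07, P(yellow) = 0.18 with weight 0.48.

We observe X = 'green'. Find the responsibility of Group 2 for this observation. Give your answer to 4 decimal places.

0.5634

Apply Bayes' rule: the posterior for each component is proportional to its prior times its likelihood at x.
Evaluate each component's likelihood at the observed value:
  L_1 = 0.29
  L_2 = 0.36
  L_3 = 0.16
Unnormalised posteriors:
  w_1·L_1 = 0.12 × 0.29 = 0.0348
  w_2·L_2 = 0.40 × 0.36 = 0.144
  w_3·L_3 = 0.48 × 0.16 = 0.0768
Sum: 0.0348 + 0.144 + 0.0768 = 0.2556
P(Group 2 | 'green') = 0.144 / 0.2556 ≈ 0.5634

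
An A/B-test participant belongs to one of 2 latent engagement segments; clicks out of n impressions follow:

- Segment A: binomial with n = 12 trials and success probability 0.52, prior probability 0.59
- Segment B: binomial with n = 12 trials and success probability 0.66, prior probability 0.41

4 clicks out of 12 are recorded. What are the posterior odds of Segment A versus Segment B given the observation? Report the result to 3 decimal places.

8.750

Posterior odds = (w_i f_i(x)) / (w_j f_j(x)); the normalising sum cancels.
Evaluate each component's likelihood at the observed value:
  L_A = C(12,4)·0.52^4·0.48^8 = 495·0.0731162·0.00281793 = 0.101988
  L_B = C(12,4)·0.66^4·0.34^8 = 495·0.189747·0.000178579 = 0.0167731
Posterior odds = (w_A·L_A) / (w_B·L_B) = (0.59·0.101988) / (0.41·0.0167731) = 0.0601728 / 0.00687695 ≈ 8.750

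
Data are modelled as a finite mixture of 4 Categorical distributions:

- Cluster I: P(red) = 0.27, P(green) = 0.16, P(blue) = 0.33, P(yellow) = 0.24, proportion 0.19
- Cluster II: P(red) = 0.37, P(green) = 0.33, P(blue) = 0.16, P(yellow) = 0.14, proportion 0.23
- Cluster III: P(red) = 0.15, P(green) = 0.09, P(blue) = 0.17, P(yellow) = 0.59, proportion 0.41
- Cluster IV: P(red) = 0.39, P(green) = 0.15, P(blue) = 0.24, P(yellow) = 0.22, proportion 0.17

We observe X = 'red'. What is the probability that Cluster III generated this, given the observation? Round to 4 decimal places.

P(component k | x) = π_k·f_k(x) / marginal(x), where marginal(x) = Σ_j π_j·f_j(x).
Component likelihoods at x = 'red':
  p_I = P(red | comp) = 0.27
  p_II = P(red | comp) = 0.37
  p_III = P(red | comp) = 0.15
  p_IV = P(red | comp) = 0.39
Unnormalised posteriors:
  π_I·p_I = 0.19 × 0.27 = 0.0513
  π_II·p_II = 0.23 × 0.37 = 0.0851
  π_III·p_III = 0.41 × 0.15 = 0.0615
  π_IV·p_IV = 0.17 × 0.39 = 0.0663
Marginal: 0.0513 + 0.0851 + 0.0615 + 0.0663 = 0.2642
P(Cluster III | data) = 0.0615 / 0.2642 ≈ 0.2328

0.2328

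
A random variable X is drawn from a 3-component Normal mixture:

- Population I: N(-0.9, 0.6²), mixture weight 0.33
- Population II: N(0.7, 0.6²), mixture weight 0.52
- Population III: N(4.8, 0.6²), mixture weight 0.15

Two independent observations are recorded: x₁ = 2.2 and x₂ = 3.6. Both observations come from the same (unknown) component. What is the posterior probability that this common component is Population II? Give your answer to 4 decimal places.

0.1022

The responsibility of component k is π_k f_k(x) divided by Σ_j π_j f_j(x).
Since both observations come from the same component, the likelihood for component k is f_k(x₁)·f_k(x₂).
  f_I = [1.06202e-06] × [4.0572e-13] = 4.30884e-19
  f_II = [0.0292138] × [5.62287e-06] = 1.64266e-07
  f_III = [5.56181e-05] × [0.0899849] = 5.00479e-06
Weight by the priors:
  π_I·f_I = 0.33 × 4.30884e-19 = 1.42192e-19
  π_II·f_II = 0.52 × 1.64266e-07 = 8.54181e-08
  π_III·f_III = 0.15 × 5.00479e-06 = 7.50719e-07
Marginal: 1.42192e-19 + 8.54181e-08 + 7.50719e-07 = 8.36137e-07
P(Population II | x₁,x₂) ≈ 0.1022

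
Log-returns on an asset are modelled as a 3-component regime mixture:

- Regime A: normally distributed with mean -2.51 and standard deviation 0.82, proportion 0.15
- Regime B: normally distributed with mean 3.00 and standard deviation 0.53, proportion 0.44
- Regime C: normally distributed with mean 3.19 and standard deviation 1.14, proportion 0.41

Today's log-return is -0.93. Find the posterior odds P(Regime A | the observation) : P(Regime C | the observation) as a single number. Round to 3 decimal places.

The posterior odds equal the prior odds times the likelihood ratio: (π_i/π_j)·(f_i(x)/f_j(x)).
Normal densities:
  L_A = (1/(0.82·√(2π)))·exp(−(-0.93−-2.51)²/(2·0.82²)) = 0.486515·exp(-1.85634) = 0.0760151
  L_B = (1/(0.53·√(2π)))·exp(−(-0.93−3.00)²/(2·0.53²)) = 0.752721·exp(-27.49181) = 8.65151e-13
  L_C = (1/(1.14·√(2π)))·exp(−(-0.93−3.19)²/(2·1.14²)) = 0.349949·exp(-6.53062) = 0.000510259
0.0114023 / 0.000209206 ≈ 54.503

54.503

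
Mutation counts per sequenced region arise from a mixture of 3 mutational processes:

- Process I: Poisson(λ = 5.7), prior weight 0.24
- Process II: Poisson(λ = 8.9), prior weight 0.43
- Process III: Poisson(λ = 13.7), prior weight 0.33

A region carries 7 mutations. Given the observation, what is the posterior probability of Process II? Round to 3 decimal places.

0.577

Posterior ∝ prior × likelihood, so P(k | x) ∝ w_k f_k(x); normalise over all components.
Poisson probabilities:
  L_I = 0.129782
  L_II = 0.119696
  L_III = 0.0201734
Prior × likelihood for each component:
  w_I·L_I = 0.24 × 0.129782 = 0.0311477
  w_II·L_II = 0.43 × 0.119696 = 0.0514692
  w_III·L_III = 0.33 × 0.0201734 = 0.00665722
Denominator: 0.0311477 + 0.0514692 + 0.00665722 = 0.0892741
P(Process II | data) = 0.0514692 / 0.0892741 ≈ 0.577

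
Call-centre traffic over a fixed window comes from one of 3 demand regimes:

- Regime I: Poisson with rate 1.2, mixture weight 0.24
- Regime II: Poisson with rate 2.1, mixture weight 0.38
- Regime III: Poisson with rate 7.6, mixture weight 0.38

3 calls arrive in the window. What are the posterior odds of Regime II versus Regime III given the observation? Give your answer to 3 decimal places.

5.162

Only the two components matter; the odds are (π_i f_i(x)) / (π_j f_j(x)).
Poisson probabilities:
  f_I = 0.0867439
  f_II = 0.189011
  f_III = 0.0366144
Posterior odds = (π_II·f_II) / (π_III·f_III) = (0.38·0.189011) / (0.38·0.0366144) = 0.0718244 / 0.0139135 ≈ 5.162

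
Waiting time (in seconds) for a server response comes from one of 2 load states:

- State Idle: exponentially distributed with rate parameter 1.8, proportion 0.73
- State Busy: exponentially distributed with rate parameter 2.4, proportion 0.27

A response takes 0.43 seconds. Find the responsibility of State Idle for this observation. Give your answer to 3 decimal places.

0.724

Apply Bayes' rule: the posterior for each component is proportional to its prior times its likelihood at x.
Component likelihoods at x = 0.43 seconds:
  L_Idle = 1.8·e^(−1.8·0.43) = 1.8·e^(−0.7740) = 0.830096
  L_Busy = 2.4·e^(−2.4·0.43) = 2.4·e^(−1.0320) = 0.855105
Weight by the priors:
  P(Z=Idle)·L_Idle = 0.73 × 0.830096 = 0.60597
  P(Z=Busy)·L_Busy = 0.27 × 0.855105 = 0.230878
Evidence: 0.60597 + 0.230878 = 0.836849
P(State Idle | data) = 0.60597 / 0.836849 ≈ 0.724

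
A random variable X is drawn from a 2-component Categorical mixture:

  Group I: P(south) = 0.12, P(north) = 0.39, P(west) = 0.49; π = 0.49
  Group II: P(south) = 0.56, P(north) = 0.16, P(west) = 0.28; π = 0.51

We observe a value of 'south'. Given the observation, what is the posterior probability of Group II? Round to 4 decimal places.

0.8293

Apply Bayes' rule: the posterior for each component is proportional to its prior times its likelihood at x.
Evaluate each component's likelihood at the observed value:
  L_I = 0.12
  L_II = 0.56
Prior × likelihood for each component:
  w_I·L_I = 0.49 × 0.12 = 0.0588
  w_II·L_II = 0.51 × 0.56 = 0.2856
Denominator: 0.0588 + 0.2856 = 0.3444
Responsibility of Group II: 0.2856 / 0.3444 ≈ 0.8293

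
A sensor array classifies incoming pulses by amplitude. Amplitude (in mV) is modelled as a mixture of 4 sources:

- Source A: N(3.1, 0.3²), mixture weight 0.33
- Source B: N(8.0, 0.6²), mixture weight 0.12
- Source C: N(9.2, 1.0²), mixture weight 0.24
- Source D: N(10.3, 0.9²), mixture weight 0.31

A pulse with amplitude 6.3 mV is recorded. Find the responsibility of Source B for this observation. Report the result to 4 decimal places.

0.5010

Apply Bayes' rule: the posterior for each component is proportional to its prior times its likelihood at x.
Evaluate each component's likelihood at the observed value:
  f_A = 2.61372e-25
  f_B = 0.0120102
  f_C = 0.00595253
  f_D = 2.27688e-05
Unnormalised posteriors:
  π_A·f_A = 0.33 × 2.61372e-25 = 8.62526e-26
  π_B·f_B = 0.12 × 0.0120102 = 0.00144122
  π_C·f_C = 0.24 × 0.00595253 = 0.00142861
  π_D·f_D = 0.31 × 2.27688e-05 = 7.05831e-06
Denominator: 8.62526e-26 + 0.00144122 + 0.00142861 + 7.05831e-06 = 0.00287689
So the posterior for Source B is 0.00144122 / 0.00287689 ≈ 0.5010.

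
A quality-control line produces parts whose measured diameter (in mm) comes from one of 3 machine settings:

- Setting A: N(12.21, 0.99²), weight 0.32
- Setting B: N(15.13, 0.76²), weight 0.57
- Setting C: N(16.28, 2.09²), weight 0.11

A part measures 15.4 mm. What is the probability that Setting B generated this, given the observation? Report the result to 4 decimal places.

Apply Bayes' rule: the posterior for each component is proportional to its prior times its likelihood at x.
Evaluate each component's likelihood at the observed value:
  L_A = 0.00224232
  L_B = 0.492822
  L_C = 0.174689
Unnormalised posteriors:
  π_A·L_A = 0.32 × 0.00224232 = 0.000717541
  π_B·L_B = 0.57 × 0.492822 = 0.280908
  π_C·L_C = 0.11 × 0.174689 = 0.0192158
Evidence: 0.000717541 + 0.280908 + 0.0192158 = 0.300842
P(Setting B | 15.4 mm) = 0.280908 / 0.300842 ≈ 0.9337

0.9337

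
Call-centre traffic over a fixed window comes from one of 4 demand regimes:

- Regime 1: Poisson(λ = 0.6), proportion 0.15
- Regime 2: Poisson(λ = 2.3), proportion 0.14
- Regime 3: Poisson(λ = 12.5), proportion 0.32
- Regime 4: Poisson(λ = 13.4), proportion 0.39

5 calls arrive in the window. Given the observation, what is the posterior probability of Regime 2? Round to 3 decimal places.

By Bayes' theorem, P(k | x) = π_k f_k(x) / Σ_j π_j f_j(x).
Poisson probabilities:
  L_1 = e^(−0.6)·0.6^5/5! = 0.00035563
  L_2 = e^(−2.3)·2.3^5/5! = 0.053775
  L_3 = e^(−12.5)·12.5^5/5! = 0.00947737
  L_4 = e^(−13.4)·13.4^5/5! = 0.00545502
Weight by the priors:
  π_1·L_1 = 0.15 × 0.00035563 = 5.33445e-05
  π_2·L_2 = 0.14 × 0.053775 = 0.0075285
  π_3·L_3 = 0.32 × 0.00947737 = 0.00303276
  π_4·L_4 = 0.39 × 0.00545502 = 0.00212746
Sum: 5.33445e-05 + 0.0075285 + 0.00303276 + 0.00212746 = 0.0127421
P(Regime 2 | data) = 0.0075285 / 0.0127421 ≈ 0.591

0.591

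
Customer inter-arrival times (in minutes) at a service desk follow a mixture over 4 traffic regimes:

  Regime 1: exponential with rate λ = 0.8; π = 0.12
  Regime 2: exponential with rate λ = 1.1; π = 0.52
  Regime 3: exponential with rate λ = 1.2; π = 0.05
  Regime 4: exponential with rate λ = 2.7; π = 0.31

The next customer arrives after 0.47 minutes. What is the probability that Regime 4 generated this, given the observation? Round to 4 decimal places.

0.3478

Posterior ∝ prior × likelihood, so P(k | x) ∝ P(Z=k) f_k(x); normalise over all components.
Exponential densities:
  p_1 = 0.549282
  p_2 = 0.655937
  p_3 = 0.682715
  p_4 = 0.759004
Prior × likelihood for each component:
  P(Z=1)·p_1 = 0.12 × 0.549282 = 0.0659138
  P(Z=2)·p_2 = 0.52 × 0.655937 = 0.341087
  P(Z=3)·p_3 = 0.05 × 0.682715 = 0.0341357
  P(Z=4)·p_4 = 0.31 × 0.759004 = 0.235291
Marginal: 0.0659138 + 0.341087 + 0.0341357 + 0.235291 = 0.676428
So the posterior for Regime 4 is 0.235291 / 0.676428 ≈ 0.3478.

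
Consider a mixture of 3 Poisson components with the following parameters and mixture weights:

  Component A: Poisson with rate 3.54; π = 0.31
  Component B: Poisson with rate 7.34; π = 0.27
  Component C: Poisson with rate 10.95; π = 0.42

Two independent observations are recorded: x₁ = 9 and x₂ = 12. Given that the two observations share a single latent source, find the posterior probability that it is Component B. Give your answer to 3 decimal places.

P(component k | x) = P(Z=k)·f_k(x) / marginal(x), where marginal(x) = Σ_j P(Z=j)·f_j(x).
Since both observations come from the same component, the likelihood for component k is f_k(x₁)·f_k(x₂).
  L_A = [e^(−3.54)·3.54^9/9! = 0.00698014] × [0.000234585] = 1.63743e-06
  L_B = [e^(−7.34)·7.34^9/9! = 0.110606] × [0.0331356] = 0.003665
  L_C = [e^(−10.95)·10.95^9/9! = 0.109506] × [0.10892] = 0.0119274
Weight by the priors:
  P(Z=A)·L_A = 0.31 × 1.63743e-06 = 5.07604e-07
  P(Z=B)·L_B = 0.27 × 0.003665 = 0.000989551
  P(Z=C)·L_C = 0.42 × 0.0119274 = 0.00500953
Normaliser: 5.07604e-07 + 0.000989551 + 0.00500953 = 0.00599958
P(Component B | x₁,x₂) = 0.000989551 / 0.00599958 ≈ 0.165

0.165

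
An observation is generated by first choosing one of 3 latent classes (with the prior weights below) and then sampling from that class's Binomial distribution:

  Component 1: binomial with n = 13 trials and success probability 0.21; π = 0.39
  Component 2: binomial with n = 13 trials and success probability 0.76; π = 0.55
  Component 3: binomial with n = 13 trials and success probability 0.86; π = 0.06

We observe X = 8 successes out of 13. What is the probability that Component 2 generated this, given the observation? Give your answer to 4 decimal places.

0.9717

Posterior ∝ prior × likelihood, so P(k | x) ∝ π_k f_k(x); normalise over all components.
Component likelihoods at x = 8 successes out of 13:
  p_1 = C(13,8)·0.21^8·0.79^5 = 1287·3.78229e-06·0.307706 = 0.00149785
  p_2 = C(13,8)·0.76^8·0.24^5 = 1287·0.111303·0.000796262 = 0.114063
  p_3 = C(13,8)·0.86^8·0.14^5 = 1287·0.299218·5.37824e-05 = 0.0207113
Weight by the priors:
  π_1·p_1 = 0.39 × 0.00149785 = 0.000584162
  π_2·p_2 = 0.55 × 0.114063 = 0.0627345
  π_3·p_3 = 0.06 × 0.0207113 = 0.00124268
Sum: 0.000584162 + 0.0627345 + 0.00124268 = 0.0645613
P(Component 2 | the observation) ≈ 0.9717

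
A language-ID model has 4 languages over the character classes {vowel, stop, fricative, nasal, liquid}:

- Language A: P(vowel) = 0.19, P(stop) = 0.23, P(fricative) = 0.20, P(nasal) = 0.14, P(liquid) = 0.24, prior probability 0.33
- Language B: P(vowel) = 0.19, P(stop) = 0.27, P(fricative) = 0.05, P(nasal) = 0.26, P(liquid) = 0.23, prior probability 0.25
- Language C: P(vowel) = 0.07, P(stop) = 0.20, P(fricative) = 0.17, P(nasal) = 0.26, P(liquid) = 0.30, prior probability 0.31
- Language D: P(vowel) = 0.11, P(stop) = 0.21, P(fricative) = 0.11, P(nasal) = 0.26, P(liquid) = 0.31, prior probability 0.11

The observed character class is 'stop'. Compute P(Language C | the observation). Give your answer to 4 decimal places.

P(component k | x) = P(Z=k)·f_k(x) / marginal(x), where marginal(x) = Σ_j P(Z=j)·f_j(x).
Categorical probabilities:
  f_A = P(stop | comp) = 0.23
  f_B = P(stop | comp) = 0.27
  f_C = P(stop | comp) = 0.20
  f_D = P(stop | comp) = 0.21
Multiply by the mixture weights:
  P(Z=A)·f_A = 0.33 × 0.23 = 0.0759
  P(Z=B)·f_B = 0.25 × 0.27 = 0.0675
  P(Z=C)·f_C = 0.31 × 0.2 = 0.062
  P(Z=D)·f_D = 0.11 × 0.21 = 0.0231
Evidence: 0.0759 + 0.0675 + 0.062 + 0.0231 = 0.2285
P(Language C | x) = 0.062 / 0.2285 ≈ 0.2713

0.2713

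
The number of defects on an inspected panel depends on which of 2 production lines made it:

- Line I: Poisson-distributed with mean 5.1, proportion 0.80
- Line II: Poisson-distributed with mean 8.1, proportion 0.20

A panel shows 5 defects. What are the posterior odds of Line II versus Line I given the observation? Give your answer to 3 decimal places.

0.126

Since P(k|x) ∝ π_k f_k(x), the posterior odds are π_i f_i(x) / (π_j f_j(x)).
Component likelihoods at x = 5 defects:
  L_I = 0.175294
  L_II = 0.088198
Odds = (0.20/0.80) × (0.088198/0.175294) = 0.25 × 0.503142 ≈ 0.126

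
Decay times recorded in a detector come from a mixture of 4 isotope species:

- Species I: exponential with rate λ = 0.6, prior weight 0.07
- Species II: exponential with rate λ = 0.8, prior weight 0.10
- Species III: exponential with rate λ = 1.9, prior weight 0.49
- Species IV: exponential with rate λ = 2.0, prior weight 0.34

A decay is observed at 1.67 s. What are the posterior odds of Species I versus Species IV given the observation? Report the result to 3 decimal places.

The posterior odds equal the prior odds times the likelihood ratio: (π_i/π_j)·(f_i(x)/f_j(x)).
Evaluate each component's likelihood at the observed value:
  p_I = 0.220287
  p_II = 0.210316
  p_III = 0.0795678
  p_IV = 0.0708739
0.0154201 / 0.0240971 ≈ 0.640

0.640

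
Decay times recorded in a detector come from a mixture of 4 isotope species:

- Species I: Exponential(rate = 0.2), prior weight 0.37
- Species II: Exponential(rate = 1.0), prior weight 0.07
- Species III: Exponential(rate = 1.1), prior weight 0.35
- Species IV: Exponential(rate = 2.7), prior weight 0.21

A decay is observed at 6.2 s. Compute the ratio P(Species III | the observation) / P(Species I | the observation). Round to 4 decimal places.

Since P(k|x) ∝ w_k f_k(x), the posterior odds are w_i f_i(x) / (w_j f_j(x)).
Component likelihoods at x = 6.2 s:
  f_I = 0.2·e^(−0.2·6.2) = 0.2·e^(−1.2400) = 0.0578768
  f_II = 1.0·e^(−1.0·6.2) = 1.0·e^(−6.2000) = 0.00202943
  f_III = 1.1·e^(−1.1·6.2) = 1.1·e^(−6.8200) = 0.00120089
  f_IV = 2.7·e^(−2.7·6.2) = 2.7·e^(−16.7400) = 1.44969e-07
Posterior odds = (w_III·f_III) / (w_I·f_I) = (0.35·0.00120089) / (0.37·0.0578768) = 0.000420313 / 0.0214144 ≈ 0.0196

0.0196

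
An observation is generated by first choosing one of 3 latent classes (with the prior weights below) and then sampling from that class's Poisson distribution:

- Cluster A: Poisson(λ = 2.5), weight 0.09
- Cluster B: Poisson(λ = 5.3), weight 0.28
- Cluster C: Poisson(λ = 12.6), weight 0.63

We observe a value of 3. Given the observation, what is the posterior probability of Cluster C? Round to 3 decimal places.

0.013

Apply Bayes' rule: the posterior for each component is proportional to its prior times its likelihood at x.
Evaluate each component's likelihood at the observed value:
  f_A = 0.213763
  f_B = 0.123856
  f_C = 0.00112422
Weight by the priors:
  P(Z=A)·f_A = 0.09 × 0.213763 = 0.0192387
  P(Z=B)·f_B = 0.28 × 0.123856 = 0.0346796
  P(Z=C)·f_C = 0.63 × 0.00112422 = 0.000708256
Evidence: 0.0192387 + 0.0346796 + 0.000708256 = 0.0546265
Responsibility of Cluster C: 0.000708256 / 0.0546265 ≈ 0.013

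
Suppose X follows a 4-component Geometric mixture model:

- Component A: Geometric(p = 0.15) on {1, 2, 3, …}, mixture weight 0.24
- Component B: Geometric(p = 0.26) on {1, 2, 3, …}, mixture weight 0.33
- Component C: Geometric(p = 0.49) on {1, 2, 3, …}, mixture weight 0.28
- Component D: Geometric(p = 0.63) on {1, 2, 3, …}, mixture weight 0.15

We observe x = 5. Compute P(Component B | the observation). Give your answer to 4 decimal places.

0.4630

Apply Bayes' rule: the posterior for each component is proportional to its prior times its likelihood at x.
Evaluate each component's likelihood at the observed value:
  f_A = 0.0783009
  f_B = 0.0779651
  f_C = 0.0331495
  f_D = 0.0118072
Prior × likelihood for each component:
  w_A·f_A = 0.24 × 0.0783009 = 0.0187922
  w_B·f_B = 0.33 × 0.0779651 = 0.0257285
  w_C·f_C = 0.28 × 0.0331495 = 0.00928186
  w_D·f_D = 0.15 × 0.0118072 = 0.00177108
Sum: 0.0187922 + 0.0257285 + 0.00928186 + 0.00177108 = 0.0555736
P(Component B | x) = 0.0257285 / 0.0555736 ≈ 0.4630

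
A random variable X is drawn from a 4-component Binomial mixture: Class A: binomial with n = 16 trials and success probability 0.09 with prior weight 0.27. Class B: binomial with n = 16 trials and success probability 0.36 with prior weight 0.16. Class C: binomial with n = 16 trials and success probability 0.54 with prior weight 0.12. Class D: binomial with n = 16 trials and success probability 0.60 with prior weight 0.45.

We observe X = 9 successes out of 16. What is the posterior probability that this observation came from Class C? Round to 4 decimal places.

0.2004

By Bayes' theorem, P(k | x) = w_k f_k(x) / Σ_j w_j f_j(x).
Evaluate each component's likelihood at the observed value:
  L_A = 2.29033e-06
  L_B = 0.0510985
  L_C = 0.194659
  L_D = 0.188889
Unnormalised posteriors:
  w_A·L_A = 0.27 × 2.29033e-06 = 6.1839e-07
  w_B·L_B = 0.16 × 0.0510985 = 0.00817576
  w_C·L_C = 0.12 × 0.194659 = 0.0233591
  w_D·L_D = 0.45 × 0.188889 = 0.0850002
Denominator: 6.1839e-07 + 0.00817576 + 0.0233591 + 0.0850002 = 0.116536
P(Class C | 9 successes out of 16) = 0.0233591 / 0.116536 ≈ 0.2004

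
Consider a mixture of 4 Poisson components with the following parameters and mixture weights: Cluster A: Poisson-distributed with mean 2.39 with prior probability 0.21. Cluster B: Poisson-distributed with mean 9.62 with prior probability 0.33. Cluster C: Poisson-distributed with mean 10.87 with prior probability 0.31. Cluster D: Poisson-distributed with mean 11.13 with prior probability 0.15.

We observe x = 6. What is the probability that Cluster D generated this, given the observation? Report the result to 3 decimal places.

Posterior ∝ prior × likelihood, so P(k | x) ∝ P(Z=k) f_k(x); normalise over all components.
Poisson probabilities:
  L_A = 0.0237187
  L_B = 0.0730811
  L_C = 0.0435776
  L_D = 0.0387205
Prior × likelihood for each component:
  P(Z=A)·L_A = 0.21 × 0.0237187 = 0.00498093
  P(Z=B)·L_B = 0.33 × 0.0730811 = 0.0241168
  P(Z=C)·L_C = 0.31 × 0.0435776 = 0.0135091
  P(Z=D)·L_D = 0.15 × 0.0387205 = 0.00580807
Denominator: 0.00498093 + 0.0241168 + 0.0135091 + 0.00580807 = 0.0484148
So the posterior for Cluster D is 0.00580807 / 0.0484148 ≈ 0.120.

0.120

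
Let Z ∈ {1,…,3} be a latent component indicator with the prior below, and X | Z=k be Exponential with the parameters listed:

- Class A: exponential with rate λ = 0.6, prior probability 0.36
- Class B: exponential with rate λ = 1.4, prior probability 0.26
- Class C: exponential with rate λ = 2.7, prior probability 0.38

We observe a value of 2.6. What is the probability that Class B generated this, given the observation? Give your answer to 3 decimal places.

The responsibility of component k is P(Z=k) f_k(x) divided by Σ_j P(Z=j) f_j(x).
Component likelihoods at x = 2.6:
  f_A = 0.126082
  f_B = 0.0367533
  f_C = 0.00241333
Multiply by the mixture weights:
  P(Z=A)·f_A = 0.36 × 0.126082 = 0.0453894
  P(Z=B)·f_B = 0.26 × 0.0367533 = 0.00955585
  P(Z=C)·f_C = 0.38 × 0.00241333 = 0.000917065
Marginal: 0.0453894 + 0.00955585 + 0.000917065 = 0.0558623
Responsibility of Class B: 0.00955585 / 0.0558623 ≈ 0.171

0.171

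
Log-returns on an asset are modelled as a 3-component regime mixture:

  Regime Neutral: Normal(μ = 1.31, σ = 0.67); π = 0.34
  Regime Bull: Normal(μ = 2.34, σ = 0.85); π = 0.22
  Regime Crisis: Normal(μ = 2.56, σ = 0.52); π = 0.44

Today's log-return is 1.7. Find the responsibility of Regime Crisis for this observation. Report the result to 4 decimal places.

0.2569

By Bayes' theorem, P(k | x) = π_k f_k(x) / Σ_j π_j f_j(x).
Component likelihoods at x = 1.7:
  p_Neutral = (1/(0.67·√(2π)))·exp(−(1.7−1.31)²/(2·0.67²)) = 0.595436·exp(-0.16941) = 0.502643
  p_Bull = (1/(0.85·√(2π)))·exp(−(1.7−2.34)²/(2·0.85²)) = 0.469344·exp(-0.28346) = 0.353497
  p_Crisis = (1/(0.52·√(2π)))·exp(−(1.7−2.56)²/(2·0.52²)) = 0.767197·exp(-1.36760) = 0.195418
Weight by the priors:
  π_Neutral·p_Neutral = 0.34 × 0.502643 = 0.170899
  π_Bull·p_Bull = 0.22 × 0.353497 = 0.0777694
  π_Crisis·p_Crisis = 0.44 × 0.195418 = 0.0859838
Sum: 0.170899 + 0.0777694 + 0.0859838 = 0.334652
Responsibility of Regime Crisis: 0.0859838 / 0.334652 ≈ 0.2569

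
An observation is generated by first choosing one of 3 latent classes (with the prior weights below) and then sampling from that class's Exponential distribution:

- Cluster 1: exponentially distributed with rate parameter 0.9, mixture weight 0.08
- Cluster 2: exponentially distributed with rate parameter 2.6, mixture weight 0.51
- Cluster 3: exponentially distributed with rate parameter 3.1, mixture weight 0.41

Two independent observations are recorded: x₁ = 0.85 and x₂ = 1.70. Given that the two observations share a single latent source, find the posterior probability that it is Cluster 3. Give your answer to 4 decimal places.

0.1160

The responsibility of component k is P(Z=k) f_k(x) divided by Σ_j P(Z=j) f_j(x).
Since both observations come from the same component, the likelihood for component k is f_k(x₁)·f_k(x₂).
  p_1 = [0.418801] × [0.194882] = 0.0816167
  p_2 = [0.285222] × [0.031289] = 0.0089243
  p_3 = [0.222329] × [0.0159452] = 0.00354508
Prior × likelihood for each component:
  P(Z=1)·p_1 = 0.08 × 0.0816167 = 0.00652934
  P(Z=2)·p_2 = 0.51 × 0.0089243 = 0.00455139
  P(Z=3)·p_3 = 0.41 × 0.00354508 = 0.00145348
Marginal: 0.00652934 + 0.00455139 + 0.00145348 = 0.0125342
P(Cluster 3 | x₁, x₂) = 0.00145348 / 0.0125342 ≈ 0.1160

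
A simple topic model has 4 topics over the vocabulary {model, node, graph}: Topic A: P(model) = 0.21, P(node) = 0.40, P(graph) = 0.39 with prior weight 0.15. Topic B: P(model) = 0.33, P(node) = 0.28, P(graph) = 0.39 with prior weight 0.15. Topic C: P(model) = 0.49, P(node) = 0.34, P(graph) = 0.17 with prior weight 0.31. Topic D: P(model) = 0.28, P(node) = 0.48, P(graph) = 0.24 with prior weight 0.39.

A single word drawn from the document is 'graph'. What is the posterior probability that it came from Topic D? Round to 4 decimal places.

Apply Bayes' rule: the posterior for each component is proportional to its prior times its likelihood at x.
Categorical probabilities:
  f_A = P(graph | comp) = 0.39
  f_B = P(graph | comp) = 0.39
  f_C = P(graph | comp) = 0.17
  f_D = P(graph | comp) = 0.24
Multiply by the mixture weights:
  π_A·f_A = 0.15 × 0.39 = 0.0585
  π_B·f_B = 0.15 × 0.39 = 0.0585
  π_C·f_C = 0.31 × 0.17 = 0.0527
  π_D·f_D = 0.39 × 0.24 = 0.0936
Normaliser: 0.0585 + 0.0585 + 0.0527 + 0.0936 = 0.2633
P(Topic D | the observation) = 0.0936 / 0.2633 ≈ 0.3555

0.3555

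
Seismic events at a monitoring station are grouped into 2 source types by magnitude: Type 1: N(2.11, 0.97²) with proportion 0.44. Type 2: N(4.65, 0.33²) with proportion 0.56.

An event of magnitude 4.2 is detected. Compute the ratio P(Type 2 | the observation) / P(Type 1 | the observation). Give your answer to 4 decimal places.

Since P(k|x) ∝ P(Z=k) f_k(x), the posterior odds are P(Z=i) f_i(x) / (P(Z=j) f_j(x)).
Normal densities:
  p_1 = 0.0403681
  p_2 = 0.477101
Posterior odds = (P(Z=2)·p_2) / (P(Z=1)·p_1) = (0.56·0.477101) / (0.44·0.0403681) = 0.267176 / 0.017762 ≈ 15.0420

15.0420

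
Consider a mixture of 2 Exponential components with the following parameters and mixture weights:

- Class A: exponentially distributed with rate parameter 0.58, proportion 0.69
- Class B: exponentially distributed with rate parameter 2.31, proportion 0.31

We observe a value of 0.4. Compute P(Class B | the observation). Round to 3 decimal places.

P(component k | x) = P(Z=k)·f_k(x) / marginal(x), where marginal(x) = Σ_j P(Z=j)·f_j(x).
Component likelihoods at x = 0.4:
  L_A = 0.459909
  L_B = 0.916904
Weight by the priors:
  P(Z=A)·L_A = 0.69 × 0.459909 = 0.317337
  P(Z=B)·L_B = 0.31 × 0.916904 = 0.28424
Denominator: 0.317337 + 0.28424 = 0.601577
P(Class B | 0.4) ≈ 0.472

0.472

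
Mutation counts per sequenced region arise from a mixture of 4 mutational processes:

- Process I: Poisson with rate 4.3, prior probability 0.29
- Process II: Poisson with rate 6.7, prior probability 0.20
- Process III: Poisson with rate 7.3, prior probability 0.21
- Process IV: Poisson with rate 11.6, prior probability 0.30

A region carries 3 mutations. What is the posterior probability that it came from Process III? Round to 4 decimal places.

0.1236

The responsibility of component k is P(Z=k) f_k(x) divided by Σ_j P(Z=j) f_j(x).
Evaluate each component's likelihood at the observed value:
  f_I = e^(−4.3)·4.3^3/3! = 0.179799
  f_II = e^(−6.7)·6.7^3/3! = 0.0617021
  f_III = e^(−7.3)·7.3^3/3! = 0.0437993
  f_IV = e^(−11.6)·11.6^3/3! = 0.00238455
Unnormalised posteriors:
  P(Z=I)·f_I = 0.29 × 0.179799 = 0.0521418
  P(Z=II)·f_II = 0.20 × 0.0617021 = 0.0123404
  P(Z=III)·f_III = 0.21 × 0.0437993 = 0.00919786
  P(Z=IV)·f_IV = 0.30 × 0.00238455 = 0.000715365
Sum: 0.0521418 + 0.0123404 + 0.00919786 + 0.000715365 = 0.0743954
P(Process III | 3 mutations) = 0.00919786 / 0.0743954 ≈ 0.1236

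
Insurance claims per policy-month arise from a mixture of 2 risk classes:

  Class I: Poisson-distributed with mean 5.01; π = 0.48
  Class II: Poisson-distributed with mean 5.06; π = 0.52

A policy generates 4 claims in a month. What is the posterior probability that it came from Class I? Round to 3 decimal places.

The responsibility of component k is w_k f_k(x) divided by Σ_j w_j f_j(x).
Evaluate each component's likelihood at the observed value:
  p_I = e^(−5.01)·5.01^4/4! = 0.175115
  p_II = e^(−5.06)·5.06^4/4! = 0.173325
Multiply by the mixture weights:
  w_I·p_I = 0.48 × 0.175115 = 0.0840554
  w_II·p_II = 0.52 × 0.173325 = 0.0901289
Evidence: 0.0840554 + 0.0901289 = 0.174184
So the posterior for Class I is 0.0840554 / 0.174184 ≈ 0.483.

0.483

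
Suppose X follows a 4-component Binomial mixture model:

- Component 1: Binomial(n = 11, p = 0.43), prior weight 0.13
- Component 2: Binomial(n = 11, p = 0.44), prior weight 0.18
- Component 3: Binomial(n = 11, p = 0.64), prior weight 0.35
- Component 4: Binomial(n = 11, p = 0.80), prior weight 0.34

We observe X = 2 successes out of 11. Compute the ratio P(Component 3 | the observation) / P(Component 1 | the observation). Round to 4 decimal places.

The posterior odds equal the prior odds times the likelihood ratio: (P(Z=i)/P(Z=j))·(f_i(x)/f_j(x)).
Binomial probabilities:
  L_1 = C(11,2)·0.43^2·0.57^9 = 55·0.1849·0.00635146 = 0.0645912
  L_2 = C(11,2)·0.44^2·0.56^9 = 55·0.1936·0.00541617 = 0.0576714
  L_3 = C(11,2)·0.64^2·0.36^9 = 55·0.4096·0.00010156 = 0.00228794
  L_4 = C(11,2)·0.80^2·0.20^9 = 55·0.64·5.12e-07 = 1.80224e-05
Odds = (0.35/0.13) × (0.00228794/0.0645912) = 2.69231 × 0.0354219 ≈ 0.0954

0.0954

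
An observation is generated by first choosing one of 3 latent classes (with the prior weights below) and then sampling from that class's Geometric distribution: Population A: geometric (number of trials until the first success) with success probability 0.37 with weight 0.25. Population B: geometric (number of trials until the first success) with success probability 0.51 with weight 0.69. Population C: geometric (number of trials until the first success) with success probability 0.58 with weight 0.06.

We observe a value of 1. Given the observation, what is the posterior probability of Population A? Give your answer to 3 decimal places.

0.193

The responsibility of component k is π_k f_k(x) divided by Σ_j π_j f_j(x).
Component likelihoods at x = 1:
  p_A = 0.37·(1−0.37)^0 = 0.37·1 = 0.37
  p_B = 0.51·(1−0.51)^0 = 0.51·1 = 0.51
  p_C = 0.58·(1−0.58)^0 = 0.58·1 = 0.58
Weight by the priors:
  π_A·p_A = 0.25 × 0.37 = 0.0925
  π_B·p_B = 0.69 × 0.51 = 0.3519
  π_C·p_C = 0.06 × 0.58 = 0.0348
Marginal: 0.0925 + 0.3519 + 0.0348 = 0.4792
P(Population A | data) ≈ 0.193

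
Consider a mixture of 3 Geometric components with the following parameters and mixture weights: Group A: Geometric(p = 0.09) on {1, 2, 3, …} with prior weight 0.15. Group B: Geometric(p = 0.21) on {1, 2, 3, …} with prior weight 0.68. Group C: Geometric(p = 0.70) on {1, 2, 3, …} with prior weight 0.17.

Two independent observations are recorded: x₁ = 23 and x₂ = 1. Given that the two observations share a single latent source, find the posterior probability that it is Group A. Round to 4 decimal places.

0.4763

Posterior ∝ prior × likelihood, so P(k | x) ∝ P(Z=k) f_k(x); normalise over all components.
Since both observations come from the same component, the likelihood for component k is f_k(x₁)·f_k(x₂).
  f_A = [0.09·(1−0.09)^22 = 0.09·0.125577 = 0.0113019] × [0.09] = 0.00101717
  f_B = [0.21·(1−0.21)^22 = 0.21·0.00559495 = 0.00117494] × [0.21] = 0.000246737
  f_C = [0.70·(1−0.70)^22 = 0.70·3.13811e-12 = 2.19667e-12] × [0.7] = 1.53767e-12
Prior × likelihood for each component:
  P(Z=A)·f_A = 0.15 × 0.00101717 = 0.000152576
  P(Z=B)·f_B = 0.68 × 0.000246737 = 0.000167781
  P(Z=C)·f_C = 0.17 × 1.53767e-12 = 2.61404e-13
Evidence: 0.000152576 + 0.000167781 + 2.61404e-13 = 0.000320358
P(Group A | x₁,x₂) ≈ 0.4763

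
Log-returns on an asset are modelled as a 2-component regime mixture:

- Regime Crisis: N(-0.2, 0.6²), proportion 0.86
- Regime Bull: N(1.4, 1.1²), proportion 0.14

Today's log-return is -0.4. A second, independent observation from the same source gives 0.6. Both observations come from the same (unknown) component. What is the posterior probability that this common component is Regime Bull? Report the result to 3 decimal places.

0.024

P(component k | x) = w_k·f_k(x) / marginal(x), where marginal(x) = Σ_j w_j·f_j(x).
Since both observations come from the same component, the likelihood for component k is f_k(x₁)·f_k(x₂).
  L_Crisis = [0.628972] × [0.27335] = 0.17193
  L_Bull = [0.0950748] × [0.278396] = 0.0264684
Unnormalised posteriors:
  w_Crisis·L_Crisis = 0.86 × 0.17193 = 0.147859
  w_Bull·L_Bull = 0.14 × 0.0264684 = 0.00370558
Evidence: 0.147859 + 0.00370558 = 0.151565
P(Regime Bull | data) = 0.00370558 / 0.151565 ≈ 0.024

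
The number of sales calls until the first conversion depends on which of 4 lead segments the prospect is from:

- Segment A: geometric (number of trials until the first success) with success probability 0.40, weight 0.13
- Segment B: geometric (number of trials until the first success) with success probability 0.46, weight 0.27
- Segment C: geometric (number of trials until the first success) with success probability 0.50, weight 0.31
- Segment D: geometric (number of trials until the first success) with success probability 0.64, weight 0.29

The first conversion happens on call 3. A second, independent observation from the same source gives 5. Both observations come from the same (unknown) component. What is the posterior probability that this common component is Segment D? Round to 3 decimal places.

P(component k | x) = w_k·f_k(x) / marginal(x), where marginal(x) = Σ_j w_j·f_j(x).
Since both observations come from the same component, the likelihood for component k is f_k(x₁)·f_k(x₂).
  f_A = [0.144] × [0.05184] = 0.00746496
  f_B = [0.134136] × [0.0391141] = 0.0052466
  f_C = [0.125] × [0.03125] = 0.00390625
  f_D = [0.082944] × [0.0107495] = 0.00089161
Unnormalised posteriors:
  w_A·f_A = 0.13 × 0.00746496 = 0.000970445
  w_B·f_B = 0.27 × 0.0052466 = 0.00141658
  w_C·f_C = 0.31 × 0.00390625 = 0.00121094
  w_D·f_D = 0.29 × 0.00089161 = 0.000258567
Marginal: 0.000970445 + 0.00141658 + 0.00121094 + 0.000258567 = 0.00385653
P(Segment D | data) = 0.000258567 / 0.00385653 ≈ 0.067

0.067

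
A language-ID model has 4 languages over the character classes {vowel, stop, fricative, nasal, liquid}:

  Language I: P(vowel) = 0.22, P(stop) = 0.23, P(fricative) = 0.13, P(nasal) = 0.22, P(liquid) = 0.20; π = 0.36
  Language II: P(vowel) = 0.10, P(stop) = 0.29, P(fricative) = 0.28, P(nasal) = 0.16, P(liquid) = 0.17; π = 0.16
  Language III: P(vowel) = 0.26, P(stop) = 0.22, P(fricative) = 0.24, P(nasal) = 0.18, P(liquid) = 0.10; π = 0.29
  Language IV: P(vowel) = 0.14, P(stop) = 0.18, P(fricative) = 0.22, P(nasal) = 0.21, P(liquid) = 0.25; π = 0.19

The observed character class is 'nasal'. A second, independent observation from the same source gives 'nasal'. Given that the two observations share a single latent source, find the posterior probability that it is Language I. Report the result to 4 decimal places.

P(component k | x) = π_k·f_k(x) / marginal(x), where marginal(x) = Σ_j π_j·f_j(x).
Since both observations come from the same component, the likelihood for component k is f_k(x₁)·f_k(x₂).
  L_I = [0.22] × [0.22] = 0.0484
  L_II = [0.16] × [0.16] = 0.0256
  L_III = [0.18] × [0.18] = 0.0324
  L_IV = [0.21] × [0.21] = 0.0441
Multiply by the mixture weights:
  π_I·L_I = 0.36 × 0.0484 = 0.017424
  π_II·L_II = 0.16 × 0.0256 = 0.004096
  π_III·L_III = 0.29 × 0.0324 = 0.009396
  π_IV·L_IV = 0.19 × 0.0441 = 0.008379
Denominator: 0.017424 + 0.004096 + 0.009396 + 0.008379 = 0.039295
P(Language I | x) ≈ 0.4434

0.4434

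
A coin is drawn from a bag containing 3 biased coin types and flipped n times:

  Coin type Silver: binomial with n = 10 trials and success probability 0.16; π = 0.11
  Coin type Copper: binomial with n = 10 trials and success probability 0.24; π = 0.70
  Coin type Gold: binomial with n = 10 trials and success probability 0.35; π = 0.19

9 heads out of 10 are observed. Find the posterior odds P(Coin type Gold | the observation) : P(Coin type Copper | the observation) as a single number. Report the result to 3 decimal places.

Only the two components matter; the odds are (π_i f_i(x)) / (π_j f_j(x)).
Evaluate each component's likelihood at the observed value:
  p_Silver = 5.77244e-07
  p_Copper = 2.00777e-05
  p_Gold = 0.000512302
Odds = (0.19/0.70) × (0.000512302/2.00777e-05) = 0.271429 × 25.5159 ≈ 6.926

6.926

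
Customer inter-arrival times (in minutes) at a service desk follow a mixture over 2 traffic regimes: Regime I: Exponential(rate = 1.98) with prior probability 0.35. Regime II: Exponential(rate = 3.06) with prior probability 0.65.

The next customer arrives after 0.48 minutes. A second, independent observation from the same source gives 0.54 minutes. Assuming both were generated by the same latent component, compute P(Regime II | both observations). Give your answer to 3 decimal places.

0.596

P(component k | x) = π_k·f_k(x) / marginal(x), where marginal(x) = Σ_j π_j·f_j(x).
Since both observations come from the same component, the likelihood for component k is f_k(x₁)·f_k(x₂).
  p_I = [1.98·e^(−1.98·0.48) = 1.98·e^(−0.9504) = 0.765441] × [0.6797] = 0.520271
  p_II = [3.06·e^(−3.06·0.48) = 3.06·e^(−1.4688) = 0.704417] × [0.586264] = 0.412974
Unnormalised posteriors:
  π_I·p_I = 0.35 × 0.520271 = 0.182095
  π_II·p_II = 0.65 × 0.412974 = 0.268433
Sum: 0.182095 + 0.268433 = 0.450528
So the posterior for Regime II is 0.268433 / 0.450528 ≈ 0.596.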